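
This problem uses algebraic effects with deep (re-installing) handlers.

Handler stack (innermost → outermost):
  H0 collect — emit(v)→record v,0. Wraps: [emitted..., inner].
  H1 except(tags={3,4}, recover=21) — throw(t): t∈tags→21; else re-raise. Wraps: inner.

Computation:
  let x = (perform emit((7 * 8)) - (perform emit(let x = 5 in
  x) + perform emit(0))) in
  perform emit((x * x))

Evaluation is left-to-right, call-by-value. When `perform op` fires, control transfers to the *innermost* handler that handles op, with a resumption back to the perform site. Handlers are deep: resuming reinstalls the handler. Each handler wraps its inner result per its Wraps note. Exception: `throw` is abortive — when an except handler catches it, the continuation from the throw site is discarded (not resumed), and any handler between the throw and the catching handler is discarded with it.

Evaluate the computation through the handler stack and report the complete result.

Answer: [56, 5, 0, 0, 0]

Step-by-step:
emit(56) @ H0 ⇒ out+=56
emit(5) @ H0 ⇒ out+=5
emit(0) @ H0 ⇒ out+=0
emit(0) @ H0 ⇒ out+=0
H0 returns [56, 5, 0, 0, 0]
H1 returns [56, 5, 0, 0, 0]
= [56, 5, 0, 0, 0]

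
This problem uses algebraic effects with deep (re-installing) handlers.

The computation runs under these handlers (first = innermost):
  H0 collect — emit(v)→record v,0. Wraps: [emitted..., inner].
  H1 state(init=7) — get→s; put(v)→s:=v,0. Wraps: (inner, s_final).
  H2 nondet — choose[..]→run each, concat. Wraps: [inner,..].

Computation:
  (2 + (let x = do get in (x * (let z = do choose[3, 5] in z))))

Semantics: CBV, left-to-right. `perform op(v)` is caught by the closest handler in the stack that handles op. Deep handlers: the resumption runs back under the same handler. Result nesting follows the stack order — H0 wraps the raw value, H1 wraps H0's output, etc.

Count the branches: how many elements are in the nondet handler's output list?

Step-by-step:
get @ H1 ⇒ 7
choose[3, 5] @ H2
  branch[0] choose=3:
    H0 returns [23]
    H1 returns ([23], 7)
    H2 returns [([23], 7)]
  branch[1] choose=5:
    H0 returns [37]
    H1 returns ([37], 7)
    H2 returns [([37], 7)]
= [([23], 7), ([37], 7)]

Answer: 2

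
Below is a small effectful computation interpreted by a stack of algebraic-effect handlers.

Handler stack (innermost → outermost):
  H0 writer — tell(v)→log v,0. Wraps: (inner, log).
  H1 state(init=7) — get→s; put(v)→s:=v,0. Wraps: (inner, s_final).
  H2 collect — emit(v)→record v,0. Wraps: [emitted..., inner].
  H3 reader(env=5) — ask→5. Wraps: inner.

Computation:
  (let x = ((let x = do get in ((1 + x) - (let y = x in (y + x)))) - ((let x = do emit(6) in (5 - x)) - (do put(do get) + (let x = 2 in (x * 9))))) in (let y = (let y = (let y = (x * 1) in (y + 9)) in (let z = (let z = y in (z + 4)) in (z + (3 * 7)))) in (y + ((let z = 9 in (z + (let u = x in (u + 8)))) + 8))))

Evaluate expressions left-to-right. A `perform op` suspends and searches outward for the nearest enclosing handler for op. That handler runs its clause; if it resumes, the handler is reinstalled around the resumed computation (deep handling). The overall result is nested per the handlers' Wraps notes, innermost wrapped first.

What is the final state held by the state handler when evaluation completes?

Answer: 7

Step-by-step:
get @ H1 ⇒ 7
emit(6) @ H2 ⇒ out+=6
get @ H1 ⇒ 7
put(7) @ H1 ⇒ s:=7
H0 returns (73, ())
H1 returns ((73, ()), 7)
H2 returns [6, ((73, ()), 7)]
H3 returns [6, ((73, ()), 7)]
= [6, ((73, ()), 7)]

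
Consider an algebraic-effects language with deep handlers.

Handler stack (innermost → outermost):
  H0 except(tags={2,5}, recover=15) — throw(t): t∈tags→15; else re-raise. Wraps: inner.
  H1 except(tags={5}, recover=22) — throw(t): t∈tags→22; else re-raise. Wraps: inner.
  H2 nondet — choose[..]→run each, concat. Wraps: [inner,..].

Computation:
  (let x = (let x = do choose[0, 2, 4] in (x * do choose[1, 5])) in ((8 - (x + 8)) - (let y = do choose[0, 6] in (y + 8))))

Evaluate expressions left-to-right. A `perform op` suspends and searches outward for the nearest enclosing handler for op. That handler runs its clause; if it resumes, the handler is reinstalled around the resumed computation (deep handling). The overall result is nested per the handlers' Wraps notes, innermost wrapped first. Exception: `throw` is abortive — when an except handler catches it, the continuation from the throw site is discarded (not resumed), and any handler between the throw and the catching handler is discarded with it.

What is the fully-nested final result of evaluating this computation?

Evaluation trace:
choose[0, 2, 4] @ H2
  branch[0] choose=0:
    choose[1, 5] @ H2
      branch[0] choose=1:
        choose[0, 6] @ H2
          branch[0] choose=0:
            H0 returns -8
            H1 returns -8
            H2 returns [-8]
          branch[1] choose=6:
            H0 returns -14
            H1 returns -14
            H2 returns [-14]
      branch[1] choose=5:
        choose[0, 6] @ H2
          branch[0] choose=0:
            H0 returns -8
            H1 returns -8
            H2 returns [-8]
          branch[1] choose=6:
            H0 returns -14
            H1 returns -14
            H2 returns [-14]
  branch[1] choose=2:
    choose[1, 5] @ H2
      branch[0] choose=1:
        choose[0, 6] @ H2
          branch[0] choose=0:
            H0 returns -10
            H1 returns -10
            H2 returns [-10]
          branch[1] choose=6:
            H0 returns -16
            H1 returns -16
            H2 returns [-16]
      branch[1] choose=5:
        choose[0, 6] @ H2
          branch[0] choose=0:
            H0 returns -18
            H1 returns -18
            H2 returns [-18]
          branch[1] choose=6:
            H0 returns -24
            H1 returns -24
            H2 returns [-24]
  branch[2] choose=4:
    choose[1, 5] @ H2
      branch[0] choose=1:
        choose[0, 6] @ H2
          branch[0] choose=0:
            H0 returns -12
            H1 returns -12
            H2 returns [-12]
          branch[1] choose=6:
            H0 returns -18
            H1 returns -18
            H2 returns [-18]
      branch[1] choose=5:
        choose[0, 6] @ H2
          branch[0] choose=0:
            H0 returns -28
            H1 returns -28
            H2 returns [-28]
          branch[1] choose=6:
            H0 returns -34
            H1 returns -34
            H2 returns [-34]
= [-8, -14, -8, -14, -10, -16, -18, -24, -12, -18, -28, -34]

Answer: [-8, -14, -8, -14, -10, -16, -18, -24, -12, -18, -28, -34]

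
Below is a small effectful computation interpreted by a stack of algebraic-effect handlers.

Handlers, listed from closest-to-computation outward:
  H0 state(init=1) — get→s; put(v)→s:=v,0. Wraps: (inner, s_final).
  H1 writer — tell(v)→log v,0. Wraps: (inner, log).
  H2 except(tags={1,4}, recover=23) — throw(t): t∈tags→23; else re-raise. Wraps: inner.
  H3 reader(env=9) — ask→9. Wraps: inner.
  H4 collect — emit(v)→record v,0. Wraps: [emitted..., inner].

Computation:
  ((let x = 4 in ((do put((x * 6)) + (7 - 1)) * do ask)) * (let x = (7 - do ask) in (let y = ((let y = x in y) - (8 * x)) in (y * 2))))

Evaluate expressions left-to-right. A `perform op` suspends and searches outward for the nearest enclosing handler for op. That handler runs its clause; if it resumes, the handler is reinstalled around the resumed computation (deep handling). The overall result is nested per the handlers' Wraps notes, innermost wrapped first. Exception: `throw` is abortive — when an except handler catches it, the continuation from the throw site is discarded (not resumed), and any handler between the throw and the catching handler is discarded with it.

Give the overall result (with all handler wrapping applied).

Answer: [((1512, 24), ())]

Working:
put(24) @ H0 ⇒ s:=24
ask @ H3 ⇒ 9
ask @ H3 ⇒ 9
H0 returns (1512, 24)
H1 returns ((1512, 24), ())
H2 returns ((1512, 24), ())
H3 returns ((1512, 24), ())
H4 returns [((1512, 24), ())]
= [((1512, 24), ())]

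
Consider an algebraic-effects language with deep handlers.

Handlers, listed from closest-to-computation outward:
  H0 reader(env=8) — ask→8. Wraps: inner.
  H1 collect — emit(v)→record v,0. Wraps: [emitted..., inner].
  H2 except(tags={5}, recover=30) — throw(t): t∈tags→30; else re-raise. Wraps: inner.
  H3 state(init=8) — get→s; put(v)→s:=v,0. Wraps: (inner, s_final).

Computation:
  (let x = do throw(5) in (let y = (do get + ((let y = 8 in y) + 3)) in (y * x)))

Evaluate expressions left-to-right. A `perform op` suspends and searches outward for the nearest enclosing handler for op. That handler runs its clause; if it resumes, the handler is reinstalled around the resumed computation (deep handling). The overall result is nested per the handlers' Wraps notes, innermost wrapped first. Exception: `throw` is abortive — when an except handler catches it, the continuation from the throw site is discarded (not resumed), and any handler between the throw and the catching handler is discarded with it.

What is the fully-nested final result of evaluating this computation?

Step-by-step:
throw(5) @ H2 caught ⇒ 30
H3 returns (30, 8)
= (30, 8)

Answer: (30, 8)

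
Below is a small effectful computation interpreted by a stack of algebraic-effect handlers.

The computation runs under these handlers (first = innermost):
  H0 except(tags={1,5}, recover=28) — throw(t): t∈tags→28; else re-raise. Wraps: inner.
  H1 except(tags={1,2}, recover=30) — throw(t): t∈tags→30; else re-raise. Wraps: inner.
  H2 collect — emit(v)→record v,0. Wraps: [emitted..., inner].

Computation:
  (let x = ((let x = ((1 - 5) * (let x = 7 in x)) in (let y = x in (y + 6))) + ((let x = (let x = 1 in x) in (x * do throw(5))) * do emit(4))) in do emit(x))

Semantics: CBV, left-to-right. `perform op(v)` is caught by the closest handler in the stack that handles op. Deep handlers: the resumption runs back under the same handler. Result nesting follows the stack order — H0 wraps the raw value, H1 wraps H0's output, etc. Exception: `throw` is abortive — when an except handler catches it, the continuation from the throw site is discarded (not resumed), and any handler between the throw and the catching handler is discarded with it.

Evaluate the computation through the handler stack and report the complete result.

Step-by-step:
throw(5) @ H0 caught ⇒ 28
H1 returns 28
H2 returns [28]
= [28]

Answer: [28]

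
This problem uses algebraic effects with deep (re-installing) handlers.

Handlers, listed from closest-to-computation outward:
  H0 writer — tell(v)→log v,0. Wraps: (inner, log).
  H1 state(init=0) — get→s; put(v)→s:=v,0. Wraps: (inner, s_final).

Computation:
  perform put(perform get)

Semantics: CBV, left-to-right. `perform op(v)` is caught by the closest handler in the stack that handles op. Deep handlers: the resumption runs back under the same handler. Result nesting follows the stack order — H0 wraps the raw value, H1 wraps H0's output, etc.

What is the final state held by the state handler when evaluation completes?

Answer: 0

Evaluation trace:
get @ H1 ⇒ 0
put(0) @ H1 ⇒ s:=0
H0 returns (0, ())
H1 returns ((0, ()), 0)
= ((0, ()), 0)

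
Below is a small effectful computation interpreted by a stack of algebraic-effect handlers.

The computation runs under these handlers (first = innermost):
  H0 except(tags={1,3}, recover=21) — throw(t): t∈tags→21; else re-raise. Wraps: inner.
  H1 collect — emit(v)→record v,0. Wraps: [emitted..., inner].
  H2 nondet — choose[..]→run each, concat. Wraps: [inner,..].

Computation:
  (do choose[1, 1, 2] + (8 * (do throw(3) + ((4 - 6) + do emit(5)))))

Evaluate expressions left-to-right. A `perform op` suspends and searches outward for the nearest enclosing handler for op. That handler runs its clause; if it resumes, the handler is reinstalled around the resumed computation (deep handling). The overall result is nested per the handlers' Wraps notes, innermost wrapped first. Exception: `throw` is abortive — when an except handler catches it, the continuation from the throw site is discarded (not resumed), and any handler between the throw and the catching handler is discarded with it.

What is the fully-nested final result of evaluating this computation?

Evaluation trace:
choose[1, 1, 2] @ H2
  branch[0] choose=1:
    throw(3) @ H0 caught ⇒ 21
    H1 returns [21]
    H2 returns [[21]]
  branch[1] choose=1:
    throw(3) @ H0 caught ⇒ 21
    H1 returns [21]
    H2 returns [[21]]
  branch[2] choose=2:
    throw(3) @ H0 caught ⇒ 21
    H1 returns [21]
    H2 returns [[21]]
= [[21], [21], [21]]

Answer: [[21], [21], [21]]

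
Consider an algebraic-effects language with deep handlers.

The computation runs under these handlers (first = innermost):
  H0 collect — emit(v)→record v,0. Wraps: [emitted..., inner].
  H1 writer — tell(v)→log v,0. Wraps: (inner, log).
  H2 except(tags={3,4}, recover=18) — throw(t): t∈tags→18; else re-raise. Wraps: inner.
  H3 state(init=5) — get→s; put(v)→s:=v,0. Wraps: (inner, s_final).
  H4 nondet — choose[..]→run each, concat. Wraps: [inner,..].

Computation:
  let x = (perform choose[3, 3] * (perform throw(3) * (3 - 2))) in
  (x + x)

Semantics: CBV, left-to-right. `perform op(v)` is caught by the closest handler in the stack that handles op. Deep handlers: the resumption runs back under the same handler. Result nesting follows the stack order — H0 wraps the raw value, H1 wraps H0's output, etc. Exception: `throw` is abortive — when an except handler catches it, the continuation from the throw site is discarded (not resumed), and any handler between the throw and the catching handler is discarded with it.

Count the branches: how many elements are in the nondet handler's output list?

Step-by-step:
choose[3, 3] @ H4
  branch[0] choose=3:
    throw(3) @ H2 caught ⇒ 18
    H3 returns (18, 5)
    H4 returns [(18, 5)]
  branch[1] choose=3:
    throw(3) @ H2 caught ⇒ 18
    H3 returns (18, 5)
    H4 returns [(18, 5)]
= [(18, 5), (18, 5)]

Answer: 2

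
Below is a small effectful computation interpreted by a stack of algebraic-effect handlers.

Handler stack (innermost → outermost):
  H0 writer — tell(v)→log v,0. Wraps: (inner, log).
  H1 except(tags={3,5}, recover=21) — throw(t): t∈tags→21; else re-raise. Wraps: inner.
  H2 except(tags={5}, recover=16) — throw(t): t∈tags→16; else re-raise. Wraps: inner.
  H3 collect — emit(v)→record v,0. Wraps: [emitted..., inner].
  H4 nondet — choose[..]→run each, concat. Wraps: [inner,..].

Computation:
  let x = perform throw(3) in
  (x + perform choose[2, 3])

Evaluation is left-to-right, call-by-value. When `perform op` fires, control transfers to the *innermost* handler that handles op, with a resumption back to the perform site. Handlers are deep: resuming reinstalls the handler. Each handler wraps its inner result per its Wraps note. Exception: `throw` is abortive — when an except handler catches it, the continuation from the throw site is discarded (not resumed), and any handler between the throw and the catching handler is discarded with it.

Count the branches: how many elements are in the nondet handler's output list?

Answer: 1

Evaluation trace:
throw(3) @ H1 caught ⇒ 21
H2 returns 21
H3 returns [21]
H4 returns [[21]]
= [[21]]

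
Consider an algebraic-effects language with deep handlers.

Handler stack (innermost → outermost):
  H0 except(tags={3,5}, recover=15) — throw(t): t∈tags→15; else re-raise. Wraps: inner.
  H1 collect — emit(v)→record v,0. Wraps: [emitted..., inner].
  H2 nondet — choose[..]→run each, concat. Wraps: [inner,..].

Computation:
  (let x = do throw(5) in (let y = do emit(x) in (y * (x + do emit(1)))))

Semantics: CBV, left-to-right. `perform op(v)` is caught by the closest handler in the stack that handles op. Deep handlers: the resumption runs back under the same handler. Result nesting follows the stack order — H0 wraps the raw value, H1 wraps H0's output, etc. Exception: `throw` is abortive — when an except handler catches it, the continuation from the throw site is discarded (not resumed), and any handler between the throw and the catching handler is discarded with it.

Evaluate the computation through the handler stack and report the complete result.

Answer: [[15]]

Step-by-step:
throw(5) @ H0 caught ⇒ 15
H1 returns [15]
H2 returns [[15]]
= [[15]]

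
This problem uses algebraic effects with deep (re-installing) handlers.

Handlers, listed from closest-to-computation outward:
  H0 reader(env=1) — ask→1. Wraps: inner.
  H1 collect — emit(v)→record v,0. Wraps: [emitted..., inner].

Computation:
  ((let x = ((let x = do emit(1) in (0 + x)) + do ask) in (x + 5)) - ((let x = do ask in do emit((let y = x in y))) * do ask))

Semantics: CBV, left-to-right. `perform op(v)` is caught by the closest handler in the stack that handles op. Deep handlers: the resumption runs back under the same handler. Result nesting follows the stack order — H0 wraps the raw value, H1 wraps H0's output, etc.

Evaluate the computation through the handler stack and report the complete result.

Answer: [1, 1, 6]

Evaluation trace:
emit(1) @ H1 ⇒ out+=1
ask @ H0 ⇒ 1
ask @ H0 ⇒ 1
emit(1) @ H1 ⇒ out+=1
ask @ H0 ⇒ 1
H0 returns 6
H1 returns [1, 1, 6]
= [1, 1, 6]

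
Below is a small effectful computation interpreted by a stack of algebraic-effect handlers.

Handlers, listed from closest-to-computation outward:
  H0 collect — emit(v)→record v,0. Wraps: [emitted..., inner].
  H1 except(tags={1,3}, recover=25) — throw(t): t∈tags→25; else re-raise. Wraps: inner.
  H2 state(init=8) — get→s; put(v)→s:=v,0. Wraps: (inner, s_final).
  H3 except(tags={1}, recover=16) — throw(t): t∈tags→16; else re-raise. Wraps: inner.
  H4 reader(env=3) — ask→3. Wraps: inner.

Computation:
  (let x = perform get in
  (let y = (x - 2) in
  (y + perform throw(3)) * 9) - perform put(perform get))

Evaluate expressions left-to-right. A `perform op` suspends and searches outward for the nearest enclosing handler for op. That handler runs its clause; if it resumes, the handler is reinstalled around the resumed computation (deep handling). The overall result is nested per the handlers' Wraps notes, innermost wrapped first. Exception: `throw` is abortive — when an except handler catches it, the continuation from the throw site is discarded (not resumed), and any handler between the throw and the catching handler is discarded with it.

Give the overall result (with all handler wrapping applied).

Working:
get @ H2 ⇒ 8
throw(3) @ H1 caught ⇒ 25
H2 returns (25, 8)
H3 returns (25, 8)
H4 returns (25, 8)
= (25, 8)

Answer: (25, 8)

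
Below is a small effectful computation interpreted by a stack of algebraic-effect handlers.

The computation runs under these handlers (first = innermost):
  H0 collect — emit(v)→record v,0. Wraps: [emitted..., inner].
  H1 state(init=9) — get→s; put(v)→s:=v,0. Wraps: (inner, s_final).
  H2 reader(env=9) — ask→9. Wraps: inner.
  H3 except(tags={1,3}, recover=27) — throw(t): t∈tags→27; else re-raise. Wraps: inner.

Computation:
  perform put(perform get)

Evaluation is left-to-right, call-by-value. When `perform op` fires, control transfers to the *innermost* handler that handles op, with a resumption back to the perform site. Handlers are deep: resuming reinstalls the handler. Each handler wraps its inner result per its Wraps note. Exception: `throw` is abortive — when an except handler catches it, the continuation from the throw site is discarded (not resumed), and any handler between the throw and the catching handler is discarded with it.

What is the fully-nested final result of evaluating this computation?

Answer: ([0], 9)

Evaluation trace:
get @ H1 ⇒ 9
put(9) @ H1 ⇒ s:=9
H0 returns [0]
H1 returns ([0], 9)
H2 returns ([0], 9)
H3 returns ([0], 9)
= ([0], 9)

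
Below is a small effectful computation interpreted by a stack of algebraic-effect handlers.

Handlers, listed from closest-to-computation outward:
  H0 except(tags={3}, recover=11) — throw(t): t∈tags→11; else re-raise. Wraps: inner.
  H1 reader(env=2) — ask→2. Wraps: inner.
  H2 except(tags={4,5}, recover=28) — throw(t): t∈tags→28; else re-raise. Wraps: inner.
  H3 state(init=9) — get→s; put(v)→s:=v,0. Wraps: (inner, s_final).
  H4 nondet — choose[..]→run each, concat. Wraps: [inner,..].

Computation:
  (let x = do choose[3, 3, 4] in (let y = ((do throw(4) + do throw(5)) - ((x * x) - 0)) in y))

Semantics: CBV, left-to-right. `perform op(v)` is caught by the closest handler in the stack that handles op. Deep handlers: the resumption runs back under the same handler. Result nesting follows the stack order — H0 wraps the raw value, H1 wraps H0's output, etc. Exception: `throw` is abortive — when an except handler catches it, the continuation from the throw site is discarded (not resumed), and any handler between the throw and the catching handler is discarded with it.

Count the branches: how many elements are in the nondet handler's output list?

Answer: 3

Evaluation trace:
choose[3, 3, 4] @ H4
  branch[0] choose=3:
    throw(4) @ H0 re-raised
    throw(4) @ H2 caught ⇒ 28
    H3 returns (28, 9)
    H4 returns [(28, 9)]
  branch[1] choose=3:
    throw(4) @ H0 re-raised
    throw(4) @ H2 caught ⇒ 28
    H3 returns (28, 9)
    H4 returns [(28, 9)]
  branch[2] choose=4:
    throw(4) @ H0 re-raised
    throw(4) @ H2 caught ⇒ 28
    H3 returns (28, 9)
    H4 returns [(28, 9)]
= [(28, 9), (28, 9), (28, 9)]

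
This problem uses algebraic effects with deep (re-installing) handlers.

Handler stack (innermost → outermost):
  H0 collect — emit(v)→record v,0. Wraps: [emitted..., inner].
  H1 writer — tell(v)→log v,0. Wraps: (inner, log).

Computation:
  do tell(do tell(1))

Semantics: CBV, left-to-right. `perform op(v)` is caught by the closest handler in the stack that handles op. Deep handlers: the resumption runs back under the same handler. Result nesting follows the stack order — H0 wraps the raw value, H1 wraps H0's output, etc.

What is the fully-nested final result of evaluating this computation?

Answer: ([0], (1, 0))

Working:
tell(1) @ H1 ⇒ log+=1
tell(0) @ H1 ⇒ log+=0
H0 returns [0]
H1 returns ([0], (1, 0))
= ([0], (1, 0))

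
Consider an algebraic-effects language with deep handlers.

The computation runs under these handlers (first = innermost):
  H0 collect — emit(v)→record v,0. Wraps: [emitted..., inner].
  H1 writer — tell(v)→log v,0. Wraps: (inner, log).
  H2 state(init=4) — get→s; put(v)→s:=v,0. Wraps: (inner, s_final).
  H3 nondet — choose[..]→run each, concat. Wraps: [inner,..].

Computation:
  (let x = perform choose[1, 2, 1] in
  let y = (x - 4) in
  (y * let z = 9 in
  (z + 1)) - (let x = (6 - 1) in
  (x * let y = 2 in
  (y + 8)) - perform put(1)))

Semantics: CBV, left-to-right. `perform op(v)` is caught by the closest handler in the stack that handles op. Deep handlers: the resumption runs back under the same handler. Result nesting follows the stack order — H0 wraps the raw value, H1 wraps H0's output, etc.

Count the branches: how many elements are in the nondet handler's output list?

Evaluation trace:
choose[1, 2, 1] @ H3
  branch[0] choose=1:
    put(1) @ H2 ⇒ s:=1
    H0 returns [-80]
    H1 returns ([-80], ())
    H2 returns (([-80], ()), 1)
    H3 returns [(([-80], ()), 1)]
  branch[1] choose=2:
    put(1) @ H2 ⇒ s:=1
    H0 returns [-70]
    H1 returns ([-70], ())
    H2 returns (([-70], ()), 1)
    H3 returns [(([-70], ()), 1)]
  branch[2] choose=1:
    put(1) @ H2 ⇒ s:=1
    H0 returns [-80]
    H1 returns ([-80], ())
    H2 returns (([-80], ()), 1)
    H3 returns [(([-80], ()), 1)]
= [(([-80], ()), 1), (([-70], ()), 1), (([-80], ()), 1)]

Answer: 3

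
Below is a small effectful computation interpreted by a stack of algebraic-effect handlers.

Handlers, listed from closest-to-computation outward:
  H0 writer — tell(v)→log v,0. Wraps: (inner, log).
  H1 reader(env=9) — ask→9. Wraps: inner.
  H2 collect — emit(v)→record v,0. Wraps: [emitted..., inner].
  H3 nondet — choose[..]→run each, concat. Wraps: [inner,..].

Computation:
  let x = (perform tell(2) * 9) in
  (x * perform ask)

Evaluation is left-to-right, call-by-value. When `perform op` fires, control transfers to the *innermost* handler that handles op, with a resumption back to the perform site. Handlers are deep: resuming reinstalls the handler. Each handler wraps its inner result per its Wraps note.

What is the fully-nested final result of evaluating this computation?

Step-by-step:
tell(2) @ H0 ⇒ log+=2
ask @ H1 ⇒ 9
H0 returns (0, (2))
H1 returns (0, (2))
H2 returns [(0, (2))]
H3 returns [[(0, (2))]]
= [[(0, (2))]]

Answer: [[(0, (2))]]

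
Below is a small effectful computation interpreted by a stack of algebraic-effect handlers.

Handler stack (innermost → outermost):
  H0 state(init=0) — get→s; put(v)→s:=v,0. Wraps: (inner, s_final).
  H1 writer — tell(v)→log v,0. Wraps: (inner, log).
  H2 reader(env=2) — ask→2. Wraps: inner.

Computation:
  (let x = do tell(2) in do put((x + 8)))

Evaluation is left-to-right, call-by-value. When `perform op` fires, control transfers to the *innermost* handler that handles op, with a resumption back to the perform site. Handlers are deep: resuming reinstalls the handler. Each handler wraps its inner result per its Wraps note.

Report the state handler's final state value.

Evaluation trace:
tell(2) @ H1 ⇒ log+=2
put(8) @ H0 ⇒ s:=8
H0 returns (0, 8)
H1 returns ((0, 8), (2))
H2 returns ((0, 8), (2))
= ((0, 8), (2))

Answer: 8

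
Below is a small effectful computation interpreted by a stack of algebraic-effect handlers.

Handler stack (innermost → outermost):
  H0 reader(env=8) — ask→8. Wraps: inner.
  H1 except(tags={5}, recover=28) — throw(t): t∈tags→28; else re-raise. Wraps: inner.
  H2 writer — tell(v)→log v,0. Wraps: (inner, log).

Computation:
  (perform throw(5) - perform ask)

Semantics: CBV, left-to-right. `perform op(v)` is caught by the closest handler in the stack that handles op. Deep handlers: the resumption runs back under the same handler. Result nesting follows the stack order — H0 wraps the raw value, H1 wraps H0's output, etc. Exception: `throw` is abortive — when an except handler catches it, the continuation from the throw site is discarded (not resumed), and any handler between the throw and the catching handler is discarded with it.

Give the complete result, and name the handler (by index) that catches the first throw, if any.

Working:
throw(5) @ H1 caught ⇒ 28
H2 returns (28, ())
= (28, ())

Answer: (28, ()) ; first throw caught by: H1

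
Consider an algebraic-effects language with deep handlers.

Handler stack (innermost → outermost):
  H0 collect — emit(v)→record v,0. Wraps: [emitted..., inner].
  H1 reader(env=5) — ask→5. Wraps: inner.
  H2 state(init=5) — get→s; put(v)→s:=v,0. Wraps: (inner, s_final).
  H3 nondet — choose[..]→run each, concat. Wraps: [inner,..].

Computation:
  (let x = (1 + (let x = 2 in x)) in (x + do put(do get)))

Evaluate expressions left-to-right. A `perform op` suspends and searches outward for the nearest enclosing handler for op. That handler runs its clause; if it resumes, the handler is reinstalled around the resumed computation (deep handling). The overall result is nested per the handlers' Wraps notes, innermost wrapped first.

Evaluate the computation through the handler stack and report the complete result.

Answer: [([3], 5)]

Evaluation trace:
get @ H2 ⇒ 5
put(5) @ H2 ⇒ s:=5
H0 returns [3]
H1 returns [3]
H2 returns ([3], 5)
H3 returns [([3], 5)]
= [([3], 5)]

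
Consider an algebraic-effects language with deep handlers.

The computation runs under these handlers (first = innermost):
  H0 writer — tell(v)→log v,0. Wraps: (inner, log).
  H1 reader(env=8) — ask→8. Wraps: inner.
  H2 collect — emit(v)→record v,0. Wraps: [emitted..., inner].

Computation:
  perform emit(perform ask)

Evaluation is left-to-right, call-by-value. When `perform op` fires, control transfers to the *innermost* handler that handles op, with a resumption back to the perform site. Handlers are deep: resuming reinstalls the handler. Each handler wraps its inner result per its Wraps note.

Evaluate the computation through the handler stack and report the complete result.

Working:
ask @ H1 ⇒ 8
emit(8) @ H2 ⇒ out+=8
H0 returns (0, ())
H1 returns (0, ())
H2 returns [8, (0, ())]
= [8, (0, ())]

Answer: [8, (0, ())]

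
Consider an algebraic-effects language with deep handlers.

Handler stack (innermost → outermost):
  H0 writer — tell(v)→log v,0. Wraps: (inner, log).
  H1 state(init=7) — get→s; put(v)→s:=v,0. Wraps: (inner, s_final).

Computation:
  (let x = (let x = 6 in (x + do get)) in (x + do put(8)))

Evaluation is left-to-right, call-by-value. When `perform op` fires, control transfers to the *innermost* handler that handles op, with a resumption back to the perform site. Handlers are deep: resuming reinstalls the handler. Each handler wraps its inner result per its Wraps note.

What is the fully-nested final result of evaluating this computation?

Answer: ((13, ()), 8)

Step-by-step:
get @ H1 ⇒ 7
put(8) @ H1 ⇒ s:=8
H0 returns (13, ())
H1 returns ((13, ()), 8)
= ((13, ()), 8)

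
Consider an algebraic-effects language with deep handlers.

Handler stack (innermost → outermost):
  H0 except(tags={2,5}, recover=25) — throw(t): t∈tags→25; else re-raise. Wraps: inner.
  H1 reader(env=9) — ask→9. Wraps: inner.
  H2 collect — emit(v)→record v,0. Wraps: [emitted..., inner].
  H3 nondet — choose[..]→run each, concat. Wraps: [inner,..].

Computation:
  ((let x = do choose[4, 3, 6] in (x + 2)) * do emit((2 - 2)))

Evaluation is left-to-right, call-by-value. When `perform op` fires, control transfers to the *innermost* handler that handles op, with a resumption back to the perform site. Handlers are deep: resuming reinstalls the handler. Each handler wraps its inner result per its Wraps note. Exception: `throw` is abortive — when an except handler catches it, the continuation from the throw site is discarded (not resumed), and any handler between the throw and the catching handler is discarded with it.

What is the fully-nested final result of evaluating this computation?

Answer: [[0, 0], [0, 0], [0, 0]]

Working:
choose[4, 3, 6] @ H3
  branch[0] choose=4:
    emit(0) @ H2 ⇒ out+=0
    H0 returns 0
    H1 returns 0
    H2 returns [0, 0]
    H3 returns [[0, 0]]
  branch[1] choose=3:
    emit(0) @ H2 ⇒ out+=0
    H0 returns 0
    H1 returns 0
    H2 returns [0, 0]
    H3 returns [[0, 0]]
  branch[2] choose=6:
    emit(0) @ H2 ⇒ out+=0
    H0 returns 0
    H1 returns 0
    H2 returns [0, 0]
    H3 returns [[0, 0]]
= [[0, 0], [0, 0], [0, 0]]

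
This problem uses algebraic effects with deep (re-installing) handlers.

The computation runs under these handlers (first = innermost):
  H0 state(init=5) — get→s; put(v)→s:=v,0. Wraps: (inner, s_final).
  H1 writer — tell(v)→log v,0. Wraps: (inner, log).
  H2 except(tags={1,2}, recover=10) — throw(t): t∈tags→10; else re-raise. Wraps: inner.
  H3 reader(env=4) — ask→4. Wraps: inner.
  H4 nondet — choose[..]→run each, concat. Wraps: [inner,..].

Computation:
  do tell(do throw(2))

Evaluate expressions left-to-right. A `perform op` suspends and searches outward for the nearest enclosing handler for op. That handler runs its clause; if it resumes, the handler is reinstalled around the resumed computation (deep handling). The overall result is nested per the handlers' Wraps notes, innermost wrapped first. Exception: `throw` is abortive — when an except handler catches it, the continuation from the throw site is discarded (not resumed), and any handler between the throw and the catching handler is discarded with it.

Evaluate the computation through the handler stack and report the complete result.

Answer: [10]

Evaluation trace:
throw(2) @ H2 caught ⇒ 10
H3 returns 10
H4 returns [10]
= [10]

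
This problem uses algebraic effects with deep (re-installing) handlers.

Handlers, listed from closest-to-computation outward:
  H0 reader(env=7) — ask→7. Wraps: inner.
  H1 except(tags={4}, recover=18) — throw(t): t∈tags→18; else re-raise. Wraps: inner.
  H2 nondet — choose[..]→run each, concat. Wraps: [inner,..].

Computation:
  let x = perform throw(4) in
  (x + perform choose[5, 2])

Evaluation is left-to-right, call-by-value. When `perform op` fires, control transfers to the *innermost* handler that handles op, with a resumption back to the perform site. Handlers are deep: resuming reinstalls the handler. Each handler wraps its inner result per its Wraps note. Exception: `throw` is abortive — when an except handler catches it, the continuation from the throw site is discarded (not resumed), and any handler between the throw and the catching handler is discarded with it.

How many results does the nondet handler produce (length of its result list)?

Answer: 1

Evaluation trace:
throw(4) @ H1 caught ⇒ 18
H2 returns [18]
= [18]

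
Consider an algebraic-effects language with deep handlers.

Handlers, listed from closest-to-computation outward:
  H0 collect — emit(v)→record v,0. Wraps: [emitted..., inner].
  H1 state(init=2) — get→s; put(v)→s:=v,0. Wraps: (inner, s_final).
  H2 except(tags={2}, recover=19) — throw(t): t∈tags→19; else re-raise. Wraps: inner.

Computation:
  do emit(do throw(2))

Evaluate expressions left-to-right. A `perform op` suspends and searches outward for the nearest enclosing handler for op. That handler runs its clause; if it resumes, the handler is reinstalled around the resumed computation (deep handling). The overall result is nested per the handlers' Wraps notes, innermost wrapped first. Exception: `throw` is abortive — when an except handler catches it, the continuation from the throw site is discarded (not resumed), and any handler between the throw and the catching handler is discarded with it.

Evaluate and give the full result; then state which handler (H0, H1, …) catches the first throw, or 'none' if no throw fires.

Working:
throw(2) @ H2 caught ⇒ 19
= 19

Answer: 19 ; first throw caught by: H2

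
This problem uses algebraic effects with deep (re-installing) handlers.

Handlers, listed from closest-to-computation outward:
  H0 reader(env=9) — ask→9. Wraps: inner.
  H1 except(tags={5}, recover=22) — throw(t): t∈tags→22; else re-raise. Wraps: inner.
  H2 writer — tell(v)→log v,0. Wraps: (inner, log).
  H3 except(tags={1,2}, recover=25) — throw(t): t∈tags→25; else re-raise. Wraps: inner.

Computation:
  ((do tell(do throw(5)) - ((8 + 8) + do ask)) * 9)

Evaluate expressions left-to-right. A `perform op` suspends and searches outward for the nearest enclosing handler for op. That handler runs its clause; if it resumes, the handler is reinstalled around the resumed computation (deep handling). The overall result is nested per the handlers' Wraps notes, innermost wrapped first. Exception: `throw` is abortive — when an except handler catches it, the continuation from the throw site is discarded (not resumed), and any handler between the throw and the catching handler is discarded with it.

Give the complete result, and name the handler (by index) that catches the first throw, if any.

Working:
throw(5) @ H1 caught ⇒ 22
H2 returns (22, ())
H3 returns (22, ())
= (22, ())

Answer: (22, ()) ; first throw caught by: H1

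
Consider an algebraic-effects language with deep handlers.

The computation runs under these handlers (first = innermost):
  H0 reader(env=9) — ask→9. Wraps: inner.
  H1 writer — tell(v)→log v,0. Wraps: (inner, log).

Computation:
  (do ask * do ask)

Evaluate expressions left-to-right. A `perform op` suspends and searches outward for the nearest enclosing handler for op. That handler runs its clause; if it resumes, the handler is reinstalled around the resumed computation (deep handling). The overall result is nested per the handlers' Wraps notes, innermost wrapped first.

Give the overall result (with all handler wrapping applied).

Evaluation trace:
ask @ H0 ⇒ 9
ask @ H0 ⇒ 9
H0 returns 81
H1 returns (81, ())
= (81, ())

Answer: (81, ())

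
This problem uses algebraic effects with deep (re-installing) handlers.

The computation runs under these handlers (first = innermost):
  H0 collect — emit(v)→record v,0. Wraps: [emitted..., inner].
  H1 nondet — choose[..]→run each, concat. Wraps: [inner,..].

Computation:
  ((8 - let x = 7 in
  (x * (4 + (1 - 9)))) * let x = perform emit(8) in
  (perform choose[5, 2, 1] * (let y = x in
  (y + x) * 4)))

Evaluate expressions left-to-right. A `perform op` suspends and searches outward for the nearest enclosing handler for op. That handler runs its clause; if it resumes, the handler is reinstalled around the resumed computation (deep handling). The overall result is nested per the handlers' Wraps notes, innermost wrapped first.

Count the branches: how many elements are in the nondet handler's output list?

Working:
emit(8) @ H0 ⇒ out+=8
choose[5, 2, 1] @ H1
  branch[0] choose=5:
    H0 returns [8, 0]
    H1 returns [[8, 0]]
  branch[1] choose=2:
    H0 returns [8, 0]
    H1 returns [[8, 0]]
  branch[2] choose=1:
    H0 returns [8, 0]
    H1 returns [[8, 0]]
= [[8, 0], [8, 0], [8, 0]]

Answer: 3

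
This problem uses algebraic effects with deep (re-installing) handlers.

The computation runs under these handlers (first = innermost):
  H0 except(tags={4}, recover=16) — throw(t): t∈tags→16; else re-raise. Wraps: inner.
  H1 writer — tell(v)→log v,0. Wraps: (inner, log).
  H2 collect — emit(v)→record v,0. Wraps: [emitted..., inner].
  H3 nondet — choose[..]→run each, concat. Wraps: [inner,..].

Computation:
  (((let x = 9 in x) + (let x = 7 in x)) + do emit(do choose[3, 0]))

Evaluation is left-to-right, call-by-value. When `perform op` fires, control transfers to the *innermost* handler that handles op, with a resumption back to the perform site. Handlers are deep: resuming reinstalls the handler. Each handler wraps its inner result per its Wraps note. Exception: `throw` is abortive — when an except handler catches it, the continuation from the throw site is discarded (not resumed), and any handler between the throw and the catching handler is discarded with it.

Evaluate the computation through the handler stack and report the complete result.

Answer: [[3, (16, ())], [0, (16, ())]]

Working:
choose[3, 0] @ H3
  branch[0] choose=3:
    emit(3) @ H2 ⇒ out+=3
    H0 returns 16
    H1 returns (16, ())
    H2 returns [3, (16, ())]
    H3 returns [[3, (16, ())]]
  branch[1] choose=0:
    emit(0) @ H2 ⇒ out+=0
    H0 returns 16
    H1 returns (16, ())
    H2 returns [0, (16, ())]
    H3 returns [[0, (16, ())]]
= [[3, (16, ())], [0, (16, ())]]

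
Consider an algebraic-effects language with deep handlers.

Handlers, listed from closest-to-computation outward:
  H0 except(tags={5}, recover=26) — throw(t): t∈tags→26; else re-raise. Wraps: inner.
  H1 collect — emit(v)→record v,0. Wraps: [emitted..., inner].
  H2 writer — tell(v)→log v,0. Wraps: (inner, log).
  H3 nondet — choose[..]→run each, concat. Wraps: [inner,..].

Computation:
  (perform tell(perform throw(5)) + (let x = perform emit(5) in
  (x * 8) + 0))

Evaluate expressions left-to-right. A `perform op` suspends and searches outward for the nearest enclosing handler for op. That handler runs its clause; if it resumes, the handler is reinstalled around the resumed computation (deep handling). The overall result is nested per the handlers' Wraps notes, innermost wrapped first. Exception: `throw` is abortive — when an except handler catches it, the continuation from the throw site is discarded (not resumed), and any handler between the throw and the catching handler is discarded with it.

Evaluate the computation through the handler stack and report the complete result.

Working:
throw(5) @ H0 caught ⇒ 26
H1 returns [26]
H2 returns ([26], ())
H3 returns [([26], ())]
= [([26], ())]

Answer: [([26], ())]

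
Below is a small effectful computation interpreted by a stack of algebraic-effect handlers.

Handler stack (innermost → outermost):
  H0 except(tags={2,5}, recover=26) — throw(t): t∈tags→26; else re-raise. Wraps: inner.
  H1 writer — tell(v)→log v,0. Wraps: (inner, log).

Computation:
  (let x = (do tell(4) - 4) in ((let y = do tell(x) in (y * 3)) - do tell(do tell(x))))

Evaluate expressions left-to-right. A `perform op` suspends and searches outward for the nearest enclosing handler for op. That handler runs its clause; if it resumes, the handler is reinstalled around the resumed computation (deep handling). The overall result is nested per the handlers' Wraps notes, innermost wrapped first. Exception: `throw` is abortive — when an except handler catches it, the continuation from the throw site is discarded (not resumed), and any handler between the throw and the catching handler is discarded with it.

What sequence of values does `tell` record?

Working:
tell(4) @ H1 ⇒ log+=4
tell(-4) @ H1 ⇒ log+=-4
tell(-4) @ H1 ⇒ log+=-4
tell(0) @ H1 ⇒ log+=0
H0 returns 0
H1 returns (0, (4, -4, -4, 0))
= (0, (4, -4, -4, 0))

Answer: (4, -4, -4, 0)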